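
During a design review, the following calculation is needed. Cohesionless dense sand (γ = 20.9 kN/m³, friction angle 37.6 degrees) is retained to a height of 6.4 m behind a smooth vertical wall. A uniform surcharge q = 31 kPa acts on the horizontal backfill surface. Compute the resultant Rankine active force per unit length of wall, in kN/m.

152 kN/m

K_a = tan²(45° − φ/2) = 0.2421.
Soil triangle: ½ K_a γ H² = 0.5×0.2421×20.9×6.4² = 103.6 kN/m.
Surcharge rectangle: K_a q H = 0.2421×31×6.4 = 48.04 kN/m.
Total = 103.6 + 48.04 = 151.7 kN/m.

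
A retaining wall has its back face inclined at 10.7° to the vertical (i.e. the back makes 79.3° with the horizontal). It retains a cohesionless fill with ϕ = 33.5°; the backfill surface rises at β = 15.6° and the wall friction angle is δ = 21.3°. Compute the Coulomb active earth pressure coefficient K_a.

0.435

K_a = sin²(α+φ) / [sin²α · sin(α−δ) · (1 + √{sin(φ+δ)sin(φ−β) / (sin(α−δ)sin(α+β))})²].
With α = 79.3°, φ = 33.5°, δ = 21.3°, β = 15.6°: K_a = 0.4347.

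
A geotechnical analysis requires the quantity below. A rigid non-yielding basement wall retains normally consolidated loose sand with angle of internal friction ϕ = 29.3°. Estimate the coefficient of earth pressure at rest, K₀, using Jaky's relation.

K₀ = 1 − sin φ' = 1 − sin 29.3° = 0.5106.

0.511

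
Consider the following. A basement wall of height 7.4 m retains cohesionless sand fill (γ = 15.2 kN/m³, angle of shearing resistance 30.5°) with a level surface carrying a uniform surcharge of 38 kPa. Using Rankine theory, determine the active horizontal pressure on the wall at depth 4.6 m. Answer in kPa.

K_a = (1 − sin φ)/(1 + sin φ) = 0.3267.
σ_v = γz + q = 15.2 × 4.6 + 38 = 107.9 kPa.
σ_h = K_a σ_v = 0.3267 × 107.9 = 35.25 kPa.

35.3 kPa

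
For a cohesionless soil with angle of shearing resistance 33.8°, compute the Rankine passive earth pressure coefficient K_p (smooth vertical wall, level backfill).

3.51

K_p = (1 + sin φ)/(1 − sin φ) = tan²(45° + 33.8°/2) = 3.508.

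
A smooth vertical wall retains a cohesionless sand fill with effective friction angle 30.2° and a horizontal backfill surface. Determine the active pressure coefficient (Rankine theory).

K_a = (1 − sin φ)/(1 + sin φ) = (1 − sin 30.2°)/(1 + sin 30.2°) = 0.3307.

0.331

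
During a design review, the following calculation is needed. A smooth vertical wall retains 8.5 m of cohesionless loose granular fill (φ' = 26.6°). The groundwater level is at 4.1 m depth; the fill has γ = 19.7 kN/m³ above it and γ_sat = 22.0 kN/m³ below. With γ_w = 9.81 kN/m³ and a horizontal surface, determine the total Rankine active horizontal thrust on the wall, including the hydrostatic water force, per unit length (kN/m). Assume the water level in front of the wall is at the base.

K_a = tan²(45° − φ/2) = 0.3814.
γ' = 22.0 − 9.81 = 12.19 kN/m³. Depth below WT = 4.4 m.
σ'_h at WT = K_a γ d_w = 30.81 kPa; at base = 30.81 + K_a γ' × 4.4 = 51.27 kPa.
P₁ (0–4.1 m) = ½×30.81×4.1 = 63.16. P₂ (4.1–8.5 m) = ½(30.81+51.27)×4.4 = 180.6.
P_w = ½ γ_w h₂² = 0.5×9.81×4.4² = 94.96. Total = 63.16+180.6+94.96 = 338.7 kN/m.

339 kN/m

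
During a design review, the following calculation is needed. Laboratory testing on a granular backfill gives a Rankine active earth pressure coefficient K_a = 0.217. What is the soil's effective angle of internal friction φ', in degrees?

K_a = tan²(45° − φ/2) ⇒ 45° − φ/2 = arctan(√0.217) = 24.98°.
φ = 2(45° − 24.98°) = 40.04°.

40.0°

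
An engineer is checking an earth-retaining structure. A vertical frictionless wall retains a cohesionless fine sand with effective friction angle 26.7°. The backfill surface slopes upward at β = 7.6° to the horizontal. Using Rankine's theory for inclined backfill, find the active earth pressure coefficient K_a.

0.392

K_a = cos β · (cos β − √(cos²β − cos²φ)) / (cos β + √(cos²β − cos²φ)).
cos β = 0.9912, cos φ = 0.8934, √(cos²β − cos²φ) = 0.4294.
K_a = 0.9912 × (0.9912 − 0.4294)/(0.9912 + 0.4294) = 0.3920.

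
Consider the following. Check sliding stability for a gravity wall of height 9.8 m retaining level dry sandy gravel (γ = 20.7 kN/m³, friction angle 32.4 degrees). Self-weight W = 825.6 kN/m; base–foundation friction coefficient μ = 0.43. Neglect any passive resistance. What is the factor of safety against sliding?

1.18

K_a = tan²(45° − 32.4°/2) = 0.3022.
P_a = ½K_aγH² = 0.5×0.3022×20.7×9.8² = 300.4 kN/m, acting at H/3 = 3.267 m above the base.
FS_sliding = μW / P_a = 0.43×825.6 / 300.4 = 1.182.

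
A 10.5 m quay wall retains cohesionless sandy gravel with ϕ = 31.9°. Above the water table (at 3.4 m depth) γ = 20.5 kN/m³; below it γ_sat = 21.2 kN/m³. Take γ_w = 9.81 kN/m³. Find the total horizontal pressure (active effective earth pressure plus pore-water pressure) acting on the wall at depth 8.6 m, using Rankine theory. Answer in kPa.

K_a = (1 − sin φ)/(1 + sin φ) = 0.3085.
γ' = 21.2 − 9.81 = 11.39 kN/m³.
Effective vertical stress at 8.6 m: σ'_v = 20.5×3.4 + 11.39×5.20 = 128.9 kPa.
σ'_h = K_a σ'_v = 0.3085 × 128.9 = 39.78 kPa; u = γ_w × 5.20 = 51.01 kPa.
Total σ_h = 39.78 + 51.01 = 90.79 kPa.

90.8 kPa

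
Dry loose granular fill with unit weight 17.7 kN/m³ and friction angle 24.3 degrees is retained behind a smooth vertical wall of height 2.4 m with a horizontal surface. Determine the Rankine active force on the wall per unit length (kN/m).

21.3 kN/m

K_a = tan²(45° − φ/2) = 0.4169.
P_a = ½ K_a γ H² = 0.5 × 0.4169 × 17.7 × 2.4² = 21.25 kN/m.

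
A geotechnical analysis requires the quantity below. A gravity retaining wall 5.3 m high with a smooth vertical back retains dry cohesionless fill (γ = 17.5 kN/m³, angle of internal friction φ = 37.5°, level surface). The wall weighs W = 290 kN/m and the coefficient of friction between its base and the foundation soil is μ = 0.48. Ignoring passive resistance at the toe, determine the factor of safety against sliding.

2.33

K_a = tan²(45° − 37.5°/2) = 0.2432.
P_a = ½K_aγH² = 0.5×0.2432×17.5×5.3² = 59.77 kN/m, acting at H/3 = 1.767 m above the base.
FS_sliding = μW / P_a = 0.48×290 / 59.77 = 2.329.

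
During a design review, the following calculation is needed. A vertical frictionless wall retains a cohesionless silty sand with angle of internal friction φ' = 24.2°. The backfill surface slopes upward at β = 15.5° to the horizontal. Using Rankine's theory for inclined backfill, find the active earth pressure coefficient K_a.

K_a = cos β · (cos β − √(cos²β − cos²φ)) / (cos β + √(cos²β − cos²φ)).
cos β = 0.9636, cos φ = 0.9121, √(cos²β − cos²φ) = 0.3108.
K_a = 0.9636 × (0.9636 − 0.3108)/(0.9636 + 0.3108) = 0.4936.

0.494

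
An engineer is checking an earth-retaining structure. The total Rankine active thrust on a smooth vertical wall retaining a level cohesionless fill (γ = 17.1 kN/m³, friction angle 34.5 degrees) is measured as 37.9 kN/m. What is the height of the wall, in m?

K_a = 0.2768. P_a = ½ K_a γ H² ⇒ H = √(2P_a/(K_a γ)).
H = √(2×37.9/(0.2768×17.1)) = 4.002 m.

4.00 m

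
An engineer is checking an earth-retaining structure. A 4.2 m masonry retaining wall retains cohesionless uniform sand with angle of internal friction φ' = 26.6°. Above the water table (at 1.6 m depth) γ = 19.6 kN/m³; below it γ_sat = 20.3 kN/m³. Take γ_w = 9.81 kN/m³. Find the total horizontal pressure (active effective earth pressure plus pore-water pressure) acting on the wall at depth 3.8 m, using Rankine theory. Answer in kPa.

K_a = (1 − sin φ)/(1 + sin φ) = 0.3814.
γ' = 20.3 − 9.81 = 10.49 kN/m³.
Effective vertical stress at 3.8 m: σ'_v = 19.6×1.6 + 10.49×2.20 = 54.44 kPa.
σ'_h = K_a σ'_v = 0.3814 × 54.44 = 20.77 kPa; u = γ_w × 2.20 = 21.58 kPa.
Total σ_h = 20.77 + 21.58 = 42.35 kPa.

42.3 kPa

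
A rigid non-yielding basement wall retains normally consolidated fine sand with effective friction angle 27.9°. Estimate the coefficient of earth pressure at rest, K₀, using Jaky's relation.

0.532

K₀ = 1 − sin φ' = 1 − sin 27.9° = 0.5321.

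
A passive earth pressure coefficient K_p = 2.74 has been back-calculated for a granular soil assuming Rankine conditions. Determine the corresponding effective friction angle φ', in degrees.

27.7°

K_p = (1+sin φ)/(1−sin φ) ⇒ sin φ = (K_p − 1)/(K_p + 1) = 0.4652.
φ = arcsin(0.4652) = 27.73°.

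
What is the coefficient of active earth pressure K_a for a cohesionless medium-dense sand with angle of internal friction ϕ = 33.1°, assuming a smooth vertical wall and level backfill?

K_a = tan²(45° − φ/2) = tan²(28.45°) = 0.2936.

0.294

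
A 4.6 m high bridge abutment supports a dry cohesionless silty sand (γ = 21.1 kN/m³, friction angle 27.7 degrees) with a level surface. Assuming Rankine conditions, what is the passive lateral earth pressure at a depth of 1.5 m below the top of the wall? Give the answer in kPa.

86.6 kPa

K_p = (1 + sin φ)/(1 − sin φ) = 2.737.
σ_h = K_p γ z = 2.737 × 21.1 × 1.5 = 86.63 kPa.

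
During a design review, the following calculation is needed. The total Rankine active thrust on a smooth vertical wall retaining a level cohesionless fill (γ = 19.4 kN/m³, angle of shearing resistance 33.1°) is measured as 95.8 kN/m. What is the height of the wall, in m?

5.80 m

K_a = 0.2936. P_a = ½ K_a γ H² ⇒ H = √(2P_a/(K_a γ)).
H = √(2×95.8/(0.2936×19.4)) = 5.800 m.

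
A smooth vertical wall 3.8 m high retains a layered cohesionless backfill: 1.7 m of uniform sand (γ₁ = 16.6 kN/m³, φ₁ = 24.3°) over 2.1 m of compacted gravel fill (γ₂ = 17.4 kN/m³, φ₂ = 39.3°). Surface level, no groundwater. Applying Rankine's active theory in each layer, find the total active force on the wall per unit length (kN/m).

K_a1 = tan²(45°−24.3°/2) = 0.4169; K_a2 = tan²(45°−39.3°/2) = 0.2245.
Layer 1: σ at base = K_a1 γ₁ h₁ = 11.77 kPa; P₁ = ½×11.77×1.7 = 10.00.
Layer 2: σ_v at top = γ₁h₁ = 28.22; σ_h top = K_a2×28.22 = 6.334; σ_h base = K_a2×(28.22+17.4×2.1) = 14.54.
P₂ = ½(6.334+14.54)×2.1 = 21.91. Total P_a = 10.00+21.91 = 31.91 kN/m.

31.9 kN/m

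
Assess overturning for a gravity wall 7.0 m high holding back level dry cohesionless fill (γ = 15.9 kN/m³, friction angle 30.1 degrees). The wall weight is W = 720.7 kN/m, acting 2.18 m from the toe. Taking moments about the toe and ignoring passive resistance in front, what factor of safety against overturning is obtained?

5.21

K_a = tan²(45° − 30.1°/2) = 0.3320.
P_a = ½K_aγH² = 0.5×0.3320×15.9×7.0² = 129.3 kN/m, acting at H/3 = 2.333 m above the base.
Overturning moment M_o = P_a × H/3 = 129.3 × 2.333 = 301.8.
Resisting moment M_r = W × 2.18 = 720.7 × 2.18 = 1571.
FS_overturning = M_r/M_o = 1571/301.8 = 5.206.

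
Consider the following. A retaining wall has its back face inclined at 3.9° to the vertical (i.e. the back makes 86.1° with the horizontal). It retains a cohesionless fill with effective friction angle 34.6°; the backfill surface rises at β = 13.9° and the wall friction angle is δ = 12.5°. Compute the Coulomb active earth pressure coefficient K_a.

K_a = sin²(α+φ) / [sin²α · sin(α−δ) · (1 + √{sin(φ+δ)sin(φ−β) / (sin(α−δ)sin(α+β))})²].
With α = 86.1°, φ = 34.6°, δ = 12.5°, β = 13.9°: K_a = 0.3336.

0.334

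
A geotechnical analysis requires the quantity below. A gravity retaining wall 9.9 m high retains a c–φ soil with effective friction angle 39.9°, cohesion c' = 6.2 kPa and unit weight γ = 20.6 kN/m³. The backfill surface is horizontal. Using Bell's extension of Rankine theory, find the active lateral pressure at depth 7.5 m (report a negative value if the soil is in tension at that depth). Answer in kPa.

K_a = (1 − sin φ)/(1 + sin φ) = 0.2184.
σ_a = K_a γ z − 2c√K_a = 0.2184×20.6×7.5 − 2×6.2×0.4674 = 27.95 kPa.

28.0 kPa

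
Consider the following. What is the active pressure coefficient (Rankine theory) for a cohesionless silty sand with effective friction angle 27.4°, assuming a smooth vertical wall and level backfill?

K_a = (1 − sin φ)/(1 + sin φ) = (1 − sin 27.4°)/(1 + sin 27.4°) = 0.3697.

0.370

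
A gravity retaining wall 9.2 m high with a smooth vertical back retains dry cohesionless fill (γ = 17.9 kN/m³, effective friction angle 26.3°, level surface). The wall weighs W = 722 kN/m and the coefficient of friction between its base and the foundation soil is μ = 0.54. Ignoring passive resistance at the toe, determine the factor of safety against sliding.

K_a = tan²(45° − 26.3°/2) = 0.3859.
P_a = ½K_aγH² = 0.5×0.3859×17.9×9.2² = 292.4 kN/m, acting at H/3 = 3.067 m above the base.
FS_sliding = μW / P_a = 0.54×722 / 292.4 = 1.334.

1.33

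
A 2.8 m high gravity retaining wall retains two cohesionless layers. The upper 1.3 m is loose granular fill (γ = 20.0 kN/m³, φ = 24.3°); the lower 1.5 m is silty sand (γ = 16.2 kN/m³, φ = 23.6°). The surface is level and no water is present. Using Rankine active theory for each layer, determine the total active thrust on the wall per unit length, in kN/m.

31.6 kN/m

K_a1 = tan²(45°−24.3°/2) = 0.4169; K_a2 = tan²(45°−23.6°/2) = 0.4282.
Layer 1: σ at base = K_a1 γ₁ h₁ = 10.84 kPa; P₁ = ½×10.84×1.3 = 7.046.
Layer 2: σ_v at top = γ₁h₁ = 26.00; σ_h top = K_a2×26.00 = 11.13; σ_h base = K_a2×(26.00+16.2×1.5) = 21.54.
P₂ = ½(11.13+21.54)×1.5 = 24.50. Total P_a = 7.046+24.50 = 31.55 kN/m.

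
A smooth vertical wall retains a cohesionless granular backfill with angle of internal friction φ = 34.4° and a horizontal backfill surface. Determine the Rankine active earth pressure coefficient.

K_a = tan²(45° − φ/2) = tan²(27.80°) = 0.2780.

0.278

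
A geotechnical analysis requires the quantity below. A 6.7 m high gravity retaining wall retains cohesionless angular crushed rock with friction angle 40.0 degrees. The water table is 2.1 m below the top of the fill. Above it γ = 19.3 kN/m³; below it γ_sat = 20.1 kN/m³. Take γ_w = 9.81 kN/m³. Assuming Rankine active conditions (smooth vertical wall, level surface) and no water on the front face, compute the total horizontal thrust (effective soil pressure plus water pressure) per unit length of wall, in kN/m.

177 kN/m

K_a = tan²(45° − φ/2) = 0.2174.
γ' = 20.1 − 9.81 = 10.29 kN/m³. Depth below WT = 4.6 m.
σ'_h at WT = K_a γ d_w = 8.813 kPa; at base = 8.813 + K_a γ' × 4.6 = 19.11 kPa.
P₁ (0–2.1 m) = ½×8.813×2.1 = 9.254. P₂ (2.1–6.7 m) = ½(8.813+19.11)×4.6 = 64.21.
P_w = ½ γ_w h₂² = 0.5×9.81×4.6² = 103.8. Total = 9.254+64.21+103.8 = 177.3 kN/m.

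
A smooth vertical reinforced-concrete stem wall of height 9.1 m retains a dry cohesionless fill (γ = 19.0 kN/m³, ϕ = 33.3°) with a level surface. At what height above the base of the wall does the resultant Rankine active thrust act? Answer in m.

3.03 m

K_a = 0.2911.
The pressure distribution is triangular, so the resultant acts at H/3 above the base = 9.1/3 = 3.033 m.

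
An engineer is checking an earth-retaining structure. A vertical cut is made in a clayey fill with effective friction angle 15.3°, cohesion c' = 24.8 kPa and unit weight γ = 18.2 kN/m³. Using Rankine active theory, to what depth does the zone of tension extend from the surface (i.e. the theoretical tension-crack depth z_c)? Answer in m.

K_a = tan²(45° − 15.3°/2) = 0.5824; √K_a = 0.7632.
The active pressure is zero where K_a γ z = 2c√K_a, so z_c = 2c/(γ√K_a) = 2×24.8/(18.2×0.7632) = 3.571 m.

3.57 m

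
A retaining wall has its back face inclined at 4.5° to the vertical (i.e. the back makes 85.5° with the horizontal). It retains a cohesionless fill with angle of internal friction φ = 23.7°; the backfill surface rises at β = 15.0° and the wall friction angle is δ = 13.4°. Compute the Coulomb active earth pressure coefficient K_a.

K_a = sin²(α+φ) / [sin²α · sin(α−δ) · (1 + √{sin(φ+δ)sin(φ−β) / (sin(α−δ)sin(α+β))})²].
With α = 85.5°, φ = 23.7°, δ = 13.4°, β = 15.0°: K_a = 0.5476.

0.548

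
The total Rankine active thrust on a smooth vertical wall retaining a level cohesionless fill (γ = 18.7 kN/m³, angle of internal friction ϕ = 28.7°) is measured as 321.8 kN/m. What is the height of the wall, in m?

K_a = 0.3511. P_a = ½ K_a γ H² ⇒ H = √(2P_a/(K_a γ)).
H = √(2×321.8/(0.3511×18.7)) = 9.900 m.

9.90 m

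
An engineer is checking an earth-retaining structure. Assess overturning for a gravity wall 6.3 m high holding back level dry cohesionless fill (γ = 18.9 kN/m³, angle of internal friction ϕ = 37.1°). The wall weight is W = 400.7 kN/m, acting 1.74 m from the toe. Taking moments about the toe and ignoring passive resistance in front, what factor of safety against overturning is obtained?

K_a = tan²(45° − 37.1°/2) = 0.2475.
P_a = ½K_aγH² = 0.5×0.2475×18.9×6.3² = 92.83 kN/m, acting at H/3 = 2.100 m above the base.
Overturning moment M_o = P_a × H/3 = 92.83 × 2.100 = 194.9.
Resisting moment M_r = W × 1.74 = 400.7 × 1.74 = 697.2.
FS_overturning = M_r/M_o = 697.2/194.9 = 3.577.

3.58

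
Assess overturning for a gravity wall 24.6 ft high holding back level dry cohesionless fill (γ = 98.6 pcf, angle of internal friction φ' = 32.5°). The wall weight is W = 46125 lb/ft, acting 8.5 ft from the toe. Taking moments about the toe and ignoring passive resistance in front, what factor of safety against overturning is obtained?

K_a = tan²(45° − 32.5°/2) = 0.3010.
P_a = ½K_aγH² = 0.5×0.3010×98.6×24.6² = 8980 lb/ft, acting at H/3 = 8.200 ft above the base.
Overturning moment M_o = P_a × H/3 = 8980 × 8.200 = 73630.
Resisting moment M_r = W × 8.5 = 46125 × 8.5 = 392100.
FS_overturning = M_r/M_o = 392100/73630 = 5.325.

5.32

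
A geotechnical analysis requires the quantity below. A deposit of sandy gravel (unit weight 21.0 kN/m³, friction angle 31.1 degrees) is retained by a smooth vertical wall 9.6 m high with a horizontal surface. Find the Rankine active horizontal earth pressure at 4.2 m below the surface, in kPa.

28.1 kPa

K_a = (1 − sin φ)/(1 + sin φ) = 0.3188.
σ_h = K_a γ z = 0.3188 × 21.0 × 4.2 = 28.12 kPa.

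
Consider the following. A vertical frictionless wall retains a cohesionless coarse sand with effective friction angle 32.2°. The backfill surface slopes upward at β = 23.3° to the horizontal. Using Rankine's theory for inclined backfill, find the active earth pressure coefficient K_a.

K_a = cos β · (cos β − √(cos²β − cos²φ)) / (cos β + √(cos²β − cos²φ)).
cos β = 0.9184, cos φ = 0.8462, √(cos²β − cos²φ) = 0.3571.
K_a = 0.9184 × (0.9184 − 0.3571)/(0.9184 + 0.3571) = 0.4042.

0.404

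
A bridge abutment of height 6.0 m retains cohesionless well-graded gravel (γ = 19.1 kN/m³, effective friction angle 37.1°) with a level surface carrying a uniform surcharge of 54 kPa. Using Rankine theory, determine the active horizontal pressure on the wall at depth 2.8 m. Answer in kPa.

K_a = (1 − sin φ)/(1 + sin φ) = 0.2475.
σ_v = γz + q = 19.1 × 2.8 + 54 = 107.5 kPa.
σ_h = K_a σ_v = 0.2475 × 107.5 = 26.60 kPa.

26.6 kPa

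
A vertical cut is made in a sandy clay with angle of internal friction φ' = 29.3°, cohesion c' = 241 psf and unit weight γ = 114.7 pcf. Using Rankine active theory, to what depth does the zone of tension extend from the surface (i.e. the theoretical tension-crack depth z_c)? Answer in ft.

7.18 ft

K_a = tan²(45° − 29.3°/2) = 0.3428; √K_a = 0.5855.
The active pressure is zero where K_a γ z = 2c√K_a, so z_c = 2c/(γ√K_a) = 2×241/(114.7×0.5855) = 7.177 ft.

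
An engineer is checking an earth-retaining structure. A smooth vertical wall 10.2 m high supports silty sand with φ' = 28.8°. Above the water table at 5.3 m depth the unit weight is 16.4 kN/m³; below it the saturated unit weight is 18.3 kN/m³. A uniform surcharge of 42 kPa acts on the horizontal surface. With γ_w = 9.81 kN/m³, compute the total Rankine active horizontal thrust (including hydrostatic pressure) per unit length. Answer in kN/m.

533 kN/m

K_a = tan²(45° − φ/2) = 0.3498.
γ' = 18.3 − 9.81 = 8.490 kN/m³. h₂ = H − d_w = 4.9 m.
σ'_h: at surface K_a·q = 14.69; at WT K_a(q+γd_w) = 45.09; at base K_a(q+γd_w+γ'h₂) = 59.64 kPa.
P₁ = ½(14.69+45.09)×5.3 = 158.4; P₂ = ½(45.09+59.64)×4.9 = 256.6; P_w = ½γ_w h₂² = 117.8.
Total = 158.4+256.6+117.8 = 532.8 kN/m.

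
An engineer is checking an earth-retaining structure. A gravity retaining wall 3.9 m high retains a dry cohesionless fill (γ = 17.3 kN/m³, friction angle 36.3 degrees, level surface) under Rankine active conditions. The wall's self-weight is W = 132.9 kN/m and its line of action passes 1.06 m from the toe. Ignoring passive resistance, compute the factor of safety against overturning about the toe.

3.21

K_a = tan²(45° − 36.3°/2) = 0.2563.
P_a = ½K_aγH² = 0.5×0.2563×17.3×3.9² = 33.72 kN/m, acting at H/3 = 1.300 m above the base.
Overturning moment M_o = P_a × H/3 = 33.72 × 1.300 = 43.83.
Resisting moment M_r = W × 1.06 = 132.9 × 1.06 = 140.9.
FS_overturning = M_r/M_o = 140.9/43.83 = 3.214.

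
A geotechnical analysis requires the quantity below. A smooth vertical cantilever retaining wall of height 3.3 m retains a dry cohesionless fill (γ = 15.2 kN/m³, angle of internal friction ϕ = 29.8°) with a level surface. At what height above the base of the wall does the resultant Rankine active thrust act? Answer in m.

K_a = 0.3360.
The pressure distribution is triangular, so the resultant acts at H/3 above the base = 3.3/3 = 1.100 m.

1.10 m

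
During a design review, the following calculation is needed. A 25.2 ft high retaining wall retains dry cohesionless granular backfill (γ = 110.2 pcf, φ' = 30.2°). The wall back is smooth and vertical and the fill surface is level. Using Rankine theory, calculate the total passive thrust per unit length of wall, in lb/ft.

K_p = tan²(45° + φ/2) = 3.024.
P_p = ½ K_p γ H² = 0.5 × 3.024 × 110.2 × 25.2² = 105800 lb/ft.

106000 lb/ft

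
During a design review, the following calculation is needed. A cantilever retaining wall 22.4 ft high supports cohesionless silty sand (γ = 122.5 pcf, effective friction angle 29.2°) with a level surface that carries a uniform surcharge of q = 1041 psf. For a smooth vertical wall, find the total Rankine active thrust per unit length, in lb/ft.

K_a = tan²(45° − φ/2) = 0.3442.
Soil triangle: ½ K_a γ H² = 0.5×0.3442×122.5×22.4² = 10580 lb/ft.
Surcharge rectangle: K_a q H = 0.3442×1041×22.4 = 8026 lb/ft.
Total = 10580 + 8026 = 18610 lb/ft.

18600 lb/ft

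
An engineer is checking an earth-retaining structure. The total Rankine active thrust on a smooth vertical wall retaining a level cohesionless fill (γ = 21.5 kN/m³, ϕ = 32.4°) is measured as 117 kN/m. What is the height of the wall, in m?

6.00 m

K_a = 0.3022. P_a = ½ K_a γ H² ⇒ H = √(2P_a/(K_a γ)).
H = √(2×117/(0.3022×21.5)) = 6.001 m.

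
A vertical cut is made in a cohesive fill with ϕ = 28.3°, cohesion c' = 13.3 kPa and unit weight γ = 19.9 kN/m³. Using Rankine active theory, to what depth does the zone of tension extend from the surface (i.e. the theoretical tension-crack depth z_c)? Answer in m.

2.24 m

K_a = tan²(45° − 28.3°/2) = 0.3568; √K_a = 0.5973.
The active pressure is zero where K_a γ z = 2c√K_a, so z_c = 2c/(γ√K_a) = 2×13.3/(19.9×0.5973) = 2.238 m.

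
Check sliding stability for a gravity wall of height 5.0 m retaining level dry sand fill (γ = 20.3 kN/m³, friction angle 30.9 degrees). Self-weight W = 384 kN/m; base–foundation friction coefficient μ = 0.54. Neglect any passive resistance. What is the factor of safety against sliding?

K_a = tan²(45° − 30.9°/2) = 0.3214.
P_a = ½K_aγH² = 0.5×0.3214×20.3×5.0² = 81.56 kN/m, acting at H/3 = 1.667 m above the base.
FS_sliding = μW / P_a = 0.54×384 / 81.56 = 2.543.

2.54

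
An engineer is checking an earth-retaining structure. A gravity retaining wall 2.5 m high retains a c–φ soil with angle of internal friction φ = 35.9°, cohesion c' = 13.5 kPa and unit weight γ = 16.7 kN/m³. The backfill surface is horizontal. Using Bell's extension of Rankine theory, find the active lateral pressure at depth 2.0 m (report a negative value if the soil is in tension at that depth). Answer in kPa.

-5.08 kPa

K_a = (1 − sin φ)/(1 + sin φ) = 0.2607.
σ_a = K_a γ z − 2c√K_a = 0.2607×16.7×2.0 − 2×13.5×0.5106 = -5.078 kPa.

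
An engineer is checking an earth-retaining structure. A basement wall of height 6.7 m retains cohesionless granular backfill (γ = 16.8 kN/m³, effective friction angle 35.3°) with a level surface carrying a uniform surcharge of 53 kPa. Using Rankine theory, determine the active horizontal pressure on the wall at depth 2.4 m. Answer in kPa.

K_a = (1 − sin φ)/(1 + sin φ) = 0.2675.
σ_v = γz + q = 16.8 × 2.4 + 53 = 93.32 kPa.
σ_h = K_a σ_v = 0.2675 × 93.32 = 24.97 kPa.

25.0 kPa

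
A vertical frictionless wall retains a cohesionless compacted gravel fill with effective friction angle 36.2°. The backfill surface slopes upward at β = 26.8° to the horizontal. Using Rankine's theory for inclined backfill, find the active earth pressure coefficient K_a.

K_a = cos β · (cos β − √(cos²β − cos²φ)) / (cos β + √(cos²β − cos²φ)).
cos β = 0.8926, cos φ = 0.8070, √(cos²β − cos²φ) = 0.3815.
K_a = 0.8926 × (0.8926 − 0.3815)/(0.8926 + 0.3815) = 0.3581.

0.358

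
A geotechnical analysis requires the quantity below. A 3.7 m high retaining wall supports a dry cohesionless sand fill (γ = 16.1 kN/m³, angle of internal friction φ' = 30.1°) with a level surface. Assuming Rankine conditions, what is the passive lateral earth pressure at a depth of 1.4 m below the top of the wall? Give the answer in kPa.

67.9 kPa

K_p = (1 + sin φ)/(1 − sin φ) = 3.012.
σ_h = K_p γ z = 3.012 × 16.1 × 1.4 = 67.89 kPa.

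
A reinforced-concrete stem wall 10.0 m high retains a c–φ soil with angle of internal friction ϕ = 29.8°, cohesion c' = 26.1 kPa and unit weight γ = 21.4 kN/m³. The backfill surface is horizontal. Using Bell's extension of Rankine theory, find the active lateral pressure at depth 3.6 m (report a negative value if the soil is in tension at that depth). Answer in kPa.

-4.37 kPa

K_a = (1 − sin φ)/(1 + sin φ) = 0.3360.
σ_a = K_a γ z − 2c√K_a = 0.3360×21.4×3.6 − 2×26.1×0.5797 = -4.372 kPa.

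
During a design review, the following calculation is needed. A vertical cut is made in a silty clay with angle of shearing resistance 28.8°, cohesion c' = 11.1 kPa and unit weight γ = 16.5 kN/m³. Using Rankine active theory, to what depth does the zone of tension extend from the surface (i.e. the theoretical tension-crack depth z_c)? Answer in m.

K_a = tan²(45° − 28.8°/2) = 0.3498; √K_a = 0.5914.
The active pressure is zero where K_a γ z = 2c√K_a, so z_c = 2c/(γ√K_a) = 2×11.1/(16.5×0.5914) = 2.275 m.

2.28 m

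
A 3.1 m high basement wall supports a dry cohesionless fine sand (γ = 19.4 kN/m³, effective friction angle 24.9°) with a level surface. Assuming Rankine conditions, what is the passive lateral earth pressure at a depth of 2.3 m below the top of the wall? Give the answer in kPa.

110 kPa

K_p = (1 + sin φ)/(1 − sin φ) = 2.454.
σ_h = K_p γ z = 2.454 × 19.4 × 2.3 = 109.5 kPa.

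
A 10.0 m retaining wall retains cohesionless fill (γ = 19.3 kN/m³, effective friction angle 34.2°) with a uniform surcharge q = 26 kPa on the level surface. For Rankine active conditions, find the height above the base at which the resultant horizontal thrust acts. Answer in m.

3.69 m

K_a = 0.2803.
Triangular part P₁ = ½K_aγH² = 270.5 at H/3 = 3.333 m; rectangular part P₂ = K_a q H = 72.89 at H/2 = 5.000 m.
ȳ = (P₁·3.333 + P₂·5.000)/(P₁+P₂) = 3.687 m.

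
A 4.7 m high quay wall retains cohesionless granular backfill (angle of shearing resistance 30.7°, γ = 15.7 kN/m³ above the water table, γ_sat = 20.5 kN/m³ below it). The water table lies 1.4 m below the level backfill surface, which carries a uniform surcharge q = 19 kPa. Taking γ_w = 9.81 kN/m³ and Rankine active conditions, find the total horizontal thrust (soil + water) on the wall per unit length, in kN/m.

K_a = tan²(45° − φ/2) = 0.3240.
γ' = 20.5 − 9.81 = 10.69 kN/m³. h₂ = H − d_w = 3.3 m.
σ'_h: at surface K_a·q = 6.157; at WT K_a(q+γd_w) = 13.28; at base K_a(q+γd_w+γ'h₂) = 24.71 kPa.
P₁ = ½(6.157+13.28)×1.4 = 13.60; P₂ = ½(13.28+24.71)×3.3 = 62.68; P_w = ½γ_w h₂² = 53.42.
Total = 13.60+62.68+53.42 = 129.7 kN/m.

130 kN/m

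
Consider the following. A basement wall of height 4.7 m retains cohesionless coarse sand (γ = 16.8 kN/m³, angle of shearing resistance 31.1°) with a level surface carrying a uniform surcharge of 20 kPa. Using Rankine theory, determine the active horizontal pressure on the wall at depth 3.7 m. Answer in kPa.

26.2 kPa

K_a = (1 − sin φ)/(1 + sin φ) = 0.3188.
σ_v = γz + q = 16.8 × 3.7 + 20 = 82.16 kPa.
σ_h = K_a σ_v = 0.3188 × 82.16 = 26.19 kPa.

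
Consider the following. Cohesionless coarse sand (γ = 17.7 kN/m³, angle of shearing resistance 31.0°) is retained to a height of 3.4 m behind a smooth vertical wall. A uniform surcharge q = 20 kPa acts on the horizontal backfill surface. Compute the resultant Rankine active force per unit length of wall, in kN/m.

K_a = tan²(45° − φ/2) = 0.3201.
Soil triangle: ½ K_a γ H² = 0.5×0.3201×17.7×3.4² = 32.75 kN/m.
Surcharge rectangle: K_a q H = 0.3201×20×3.4 = 21.77 kN/m.
Total = 32.75 + 21.77 = 54.51 kN/m.

54.5 kN/m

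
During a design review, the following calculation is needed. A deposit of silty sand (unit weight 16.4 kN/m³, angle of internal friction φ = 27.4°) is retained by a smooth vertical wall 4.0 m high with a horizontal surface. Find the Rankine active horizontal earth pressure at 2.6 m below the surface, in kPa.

15.8 kPa

K_a = (1 − sin φ)/(1 + sin φ) = 0.3697.
σ_h = K_a γ z = 0.3697 × 16.4 × 2.6 = 15.76 kPa.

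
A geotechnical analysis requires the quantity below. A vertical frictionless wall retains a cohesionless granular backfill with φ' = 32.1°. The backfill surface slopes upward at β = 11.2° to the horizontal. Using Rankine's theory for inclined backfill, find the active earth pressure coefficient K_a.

0.323

K_a = cos β · (cos β − √(cos²β − cos²φ)) / (cos β + √(cos²β − cos²φ)).
cos β = 0.9810, cos φ = 0.8471, √(cos²β − cos²φ) = 0.4946.
K_a = 0.9810 × (0.9810 − 0.4946)/(0.9810 + 0.4946) = 0.3233.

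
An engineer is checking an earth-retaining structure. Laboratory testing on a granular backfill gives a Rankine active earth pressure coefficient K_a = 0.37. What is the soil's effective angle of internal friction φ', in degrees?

K_a = tan²(45° − φ/2) ⇒ 45° − φ/2 = arctan(√0.37) = 31.31°.
φ = 2(45° − 31.31°) = 27.38°.

27.4°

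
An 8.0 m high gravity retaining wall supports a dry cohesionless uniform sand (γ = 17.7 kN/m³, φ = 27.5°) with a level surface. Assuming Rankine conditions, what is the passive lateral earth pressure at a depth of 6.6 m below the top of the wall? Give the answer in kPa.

K_p = (1 + sin φ)/(1 − sin φ) = 2.716.
σ_h = K_p γ z = 2.716 × 17.7 × 6.6 = 317.3 kPa.

317 kPa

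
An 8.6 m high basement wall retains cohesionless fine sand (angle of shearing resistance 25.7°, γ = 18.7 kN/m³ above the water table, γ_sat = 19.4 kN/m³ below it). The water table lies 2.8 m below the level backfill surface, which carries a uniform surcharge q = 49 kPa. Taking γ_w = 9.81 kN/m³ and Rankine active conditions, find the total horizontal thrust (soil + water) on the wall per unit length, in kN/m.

544 kN/m

K_a = tan²(45° − φ/2) = 0.3950.
γ' = 19.4 − 9.81 = 9.590 kN/m³. h₂ = H − d_w = 5.8 m.
σ'_h: at surface K_a·q = 19.36; at WT K_a(q+γd_w) = 40.04; at base K_a(q+γd_w+γ'h₂) = 62.01 kPa.
P₁ = ½(19.36+40.04)×2.8 = 83.16; P₂ = ½(40.04+62.01)×5.8 = 296.0; P_w = ½γ_w h₂² = 165.0.
Total = 83.16+296.0+165.0 = 544.1 kN/m.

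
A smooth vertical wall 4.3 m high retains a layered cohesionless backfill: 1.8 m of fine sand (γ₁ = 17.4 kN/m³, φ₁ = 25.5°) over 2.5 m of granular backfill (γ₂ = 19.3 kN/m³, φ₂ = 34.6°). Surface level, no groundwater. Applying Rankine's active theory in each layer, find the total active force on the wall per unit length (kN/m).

49.4 kN/m

K_a1 = tan²(45°−25.5°/2) = 0.3981; K_a2 = tan²(45°−34.6°/2) = 0.2756.
Layer 1: σ at base = K_a1 γ₁ h₁ = 12.47 kPa; P₁ = ½×12.47×1.8 = 11.22.
Layer 2: σ_v at top = γ₁h₁ = 31.32; σ_h top = K_a2×31.32 = 8.633; σ_h base = K_a2×(31.32+19.3×2.5) = 21.93.
P₂ = ½(8.633+21.93)×2.5 = 38.21. Total P_a = 11.22+38.21 = 49.43 kN/m.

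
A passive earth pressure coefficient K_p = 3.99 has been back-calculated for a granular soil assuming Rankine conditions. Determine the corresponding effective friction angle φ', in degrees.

36.8°

K_p = (1+sin φ)/(1−sin φ) ⇒ sin φ = (K_p − 1)/(K_p + 1) = 0.5992.
φ = arcsin(0.5992) = 36.81°.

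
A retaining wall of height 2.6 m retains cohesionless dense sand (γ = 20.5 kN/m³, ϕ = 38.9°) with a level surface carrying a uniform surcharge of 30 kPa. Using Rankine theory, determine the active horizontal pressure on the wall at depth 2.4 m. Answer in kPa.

K_a = (1 − sin φ)/(1 + sin φ) = 0.2285.
σ_v = γz + q = 20.5 × 2.4 + 30 = 79.20 kPa.
σ_h = K_a σ_v = 0.2285 × 79.20 = 18.10 kPa.

18.1 kPa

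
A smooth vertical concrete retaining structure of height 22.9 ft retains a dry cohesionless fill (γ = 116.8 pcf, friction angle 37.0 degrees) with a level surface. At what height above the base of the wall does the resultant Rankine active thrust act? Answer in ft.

K_a = 0.2486.
The pressure distribution is triangular, so the resultant acts at H/3 above the base = 22.9/3 = 7.633 ft.

7.63 ft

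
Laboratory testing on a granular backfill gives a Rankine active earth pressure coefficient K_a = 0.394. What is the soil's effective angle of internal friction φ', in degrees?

K_a = tan²(45° − φ/2) ⇒ 45° − φ/2 = arctan(√0.394) = 32.12°.
φ = 2(45° − 32.12°) = 25.77°.

25.8°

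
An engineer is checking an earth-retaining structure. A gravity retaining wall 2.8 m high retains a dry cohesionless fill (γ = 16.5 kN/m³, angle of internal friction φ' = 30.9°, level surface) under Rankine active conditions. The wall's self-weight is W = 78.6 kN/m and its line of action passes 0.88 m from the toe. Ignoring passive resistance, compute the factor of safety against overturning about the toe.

3.56

K_a = tan²(45° − 30.9°/2) = 0.3214.
P_a = ½K_aγH² = 0.5×0.3214×16.5×2.8² = 20.79 kN/m, acting at H/3 = 0.9333 m above the base.
Overturning moment M_o = P_a × H/3 = 20.79 × 0.9333 = 19.40.
Resisting moment M_r = W × 0.88 = 78.6 × 0.88 = 69.17.
FS_overturning = M_r/M_o = 69.17/19.40 = 3.565.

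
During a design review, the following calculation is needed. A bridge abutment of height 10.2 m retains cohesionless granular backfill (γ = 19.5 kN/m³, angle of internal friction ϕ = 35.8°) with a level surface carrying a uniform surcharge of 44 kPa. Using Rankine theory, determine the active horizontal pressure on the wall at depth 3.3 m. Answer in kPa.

K_a = (1 − sin φ)/(1 + sin φ) = 0.2619.
σ_v = γz + q = 19.5 × 3.3 + 44 = 108.3 kPa.
σ_h = K_a σ_v = 0.2619 × 108.3 = 28.37 kPa.

28.4 kPa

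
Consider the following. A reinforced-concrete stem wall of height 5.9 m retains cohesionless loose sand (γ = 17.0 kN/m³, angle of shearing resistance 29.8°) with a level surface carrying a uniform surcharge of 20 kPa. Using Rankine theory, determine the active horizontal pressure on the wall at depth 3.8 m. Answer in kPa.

28.4 kPa

K_a = (1 − sin φ)/(1 + sin φ) = 0.3360.
σ_v = γz + q = 17.0 × 3.8 + 20 = 84.60 kPa.
σ_h = K_a σ_v = 0.3360 × 84.60 = 28.43 kPa.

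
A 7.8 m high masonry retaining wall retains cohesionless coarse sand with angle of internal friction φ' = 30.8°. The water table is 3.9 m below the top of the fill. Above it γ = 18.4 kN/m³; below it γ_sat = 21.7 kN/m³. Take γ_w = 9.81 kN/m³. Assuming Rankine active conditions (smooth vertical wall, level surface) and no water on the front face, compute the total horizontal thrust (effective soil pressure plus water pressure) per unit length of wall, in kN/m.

239 kN/m

K_a = tan²(45° − φ/2) = 0.3227.
γ' = 21.7 − 9.81 = 11.89 kN/m³. Depth below WT = 3.9 m.
σ'_h at WT = K_a γ d_w = 23.16 kPa; at base = 23.16 + K_a γ' × 3.9 = 38.12 kPa.
P₁ (0–3.9 m) = ½×23.16×3.9 = 45.16. P₂ (3.9–7.8 m) = ½(23.16+38.12)×3.9 = 119.5.
P_w = ½ γ_w h₂² = 0.5×9.81×3.9² = 74.61. Total = 45.16+119.5+74.61 = 239.3 kN/m.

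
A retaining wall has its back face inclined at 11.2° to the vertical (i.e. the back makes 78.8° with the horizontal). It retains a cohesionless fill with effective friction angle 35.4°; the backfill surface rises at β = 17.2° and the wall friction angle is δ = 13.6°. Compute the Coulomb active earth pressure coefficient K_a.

0.417

K_a = sin²(α+φ) / [sin²α · sin(α−δ) · (1 + √{sin(φ+δ)sin(φ−β) / (sin(α−δ)sin(α+β))})²].
With α = 78.8°, φ = 35.4°, δ = 13.6°, β = 17.2°: K_a = 0.4172.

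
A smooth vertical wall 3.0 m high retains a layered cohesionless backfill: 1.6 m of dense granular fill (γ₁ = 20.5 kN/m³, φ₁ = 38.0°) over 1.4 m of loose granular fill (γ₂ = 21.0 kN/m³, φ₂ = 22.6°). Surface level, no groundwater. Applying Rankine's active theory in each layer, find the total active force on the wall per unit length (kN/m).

K_a1 = tan²(45°−38.0°/2) = 0.2379; K_a2 = tan²(45°−22.6°/2) = 0.4448.
Layer 1: σ at base = K_a1 γ₁ h₁ = 7.803 kPa; P₁ = ½×7.803×1.6 = 6.242.
Layer 2: σ_v at top = γ₁h₁ = 32.80; σ_h top = K_a2×32.80 = 14.59; σ_h base = K_a2×(32.80+21.0×1.4) = 27.67.
P₂ = ½(14.59+27.67)×1.4 = 29.58. Total P_a = 6.242+29.58 = 35.82 kN/m.

35.8 kN/m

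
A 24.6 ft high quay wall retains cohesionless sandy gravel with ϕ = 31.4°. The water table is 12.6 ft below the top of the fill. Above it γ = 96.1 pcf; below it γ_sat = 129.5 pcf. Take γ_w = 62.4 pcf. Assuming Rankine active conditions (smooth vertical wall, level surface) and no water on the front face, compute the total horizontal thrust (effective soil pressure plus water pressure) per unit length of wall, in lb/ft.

13000 lb/ft

K_a = tan²(45° − φ/2) = 0.3149.
γ' = 129.5 − 62.4 = 67.10 pcf. Depth below WT = 12.0 ft.
σ'_h at WT = K_a γ d_w = 381.3 psf; at base = 381.3 + K_a γ' × 12.0 = 634.9 psf.
P₁ (0–12.6 ft) = ½×381.3×12.6 = 2402. P₂ (12.6–24.6 ft) = ½(381.3+634.9)×12.0 = 6097.
P_w = ½ γ_w h₂² = 0.5×62.4×12.0² = 4493. Total = 2402+6097+4493 = 12990 lb/ft.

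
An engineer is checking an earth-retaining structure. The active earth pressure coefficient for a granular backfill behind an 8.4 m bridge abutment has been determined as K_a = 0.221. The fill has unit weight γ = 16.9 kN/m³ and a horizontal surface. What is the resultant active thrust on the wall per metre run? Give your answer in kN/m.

P = ½ K_a γ H² = 0.5 × 0.221 × 16.9 × 8.4² = 131.8 kN/m.

132 kN/m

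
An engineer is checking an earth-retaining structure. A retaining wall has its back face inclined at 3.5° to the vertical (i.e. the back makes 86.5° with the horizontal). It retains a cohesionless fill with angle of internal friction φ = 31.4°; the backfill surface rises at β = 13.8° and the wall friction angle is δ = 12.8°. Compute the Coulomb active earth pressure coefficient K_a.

0.377

K_a = sin²(α+φ) / [sin²α · sin(α−δ) · (1 + √{sin(φ+δ)sin(φ−β) / (sin(α−δ)sin(α+β))})²].
With α = 86.5°, φ = 31.4°, δ = 12.8°, β = 13.8°: K_a = 0.3767.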